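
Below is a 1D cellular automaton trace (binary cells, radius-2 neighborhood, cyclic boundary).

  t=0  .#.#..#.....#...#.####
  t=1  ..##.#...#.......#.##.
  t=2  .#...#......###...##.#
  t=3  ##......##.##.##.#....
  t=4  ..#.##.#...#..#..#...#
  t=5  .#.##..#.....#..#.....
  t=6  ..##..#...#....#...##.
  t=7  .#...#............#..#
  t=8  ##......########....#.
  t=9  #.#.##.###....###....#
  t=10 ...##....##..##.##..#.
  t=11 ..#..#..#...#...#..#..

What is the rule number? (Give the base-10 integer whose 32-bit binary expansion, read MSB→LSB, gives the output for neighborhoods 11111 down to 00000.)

1365019785

  ##### -> .   bit 31 = 0  t=8,i=10
  ####. -> #   bit 30 = 1  t=0,i=20
  ###.# -> .   bit 29 = 0  t=0,i=21
  ###.. -> #   bit 28 = 1  t=2,i=14
  ##.## -> .   bit 27 = 0  t=3,i=10
  ##.#. -> .   bit 26 = 0  t=0,i=0
  ##..# -> .   bit 25 = 0  t=5,i=5
  ##... -> #   bit 24 = 1  t=1,i=21
  #.### -> .   bit 23 = 0  t=0,i=18
  #.##. -> #   bit 22 = 1  t=1,i=19
  #.#.# -> .   bit 21 = 0  t=0,i=1
  #.#.. -> #   bit 20 = 1  t=0,i=3
  #..## -> #   bit 19 = 1  t=10,i=12
  #..#. -> #   bit 18 = 1  t=0,i=5
  #...# -> .   bit 17 = 0  t=0,i=14
  #.... -> .   bit 16 = 0  t=0,i=8
  .#### -> #   bit 15 = 1  t=0,i=19
  .###. -> .   bit 14 = 0  t=2,i=13
  .##.# -> .   bit 13 = 0  t=1,i=3
  .##.. -> .   bit 12 = 0  t=1,i=20
  .#.## -> #   bit 11 = 1  t=0,i=17
  .#.#. -> #   bit 10 = 1  t=0,i=2
  .#..# -> .   bit 9 = 0  t=0,i=4
  .#... -> .   bit 8 = 0  t=0,i=7
  ..### -> #   bit 7 = 1  t=2,i=12
  ..##. -> .   bit 6 = 0  t=1,i=2
  ..#.# -> .   bit 5 = 0  t=0,i=16
  ..#.. -> .   bit 4 = 0  t=0,i=6
  ...## -> #   bit 3 = 1  t=1,i=1
  ...#. -> .   bit 2 = 0  t=0,i=11
  ....# -> .   bit 1 = 0  t=0,i=10
  ..... -> #   bit 0 = 1  t=0,i=9
  bits 01010001010111001000110010001001 = 1365019785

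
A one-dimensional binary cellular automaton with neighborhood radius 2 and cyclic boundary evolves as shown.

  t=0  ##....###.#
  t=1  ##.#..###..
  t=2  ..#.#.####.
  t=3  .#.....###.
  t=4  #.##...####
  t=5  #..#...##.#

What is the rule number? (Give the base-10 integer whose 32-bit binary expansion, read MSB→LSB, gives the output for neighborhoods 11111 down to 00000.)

  ##### -> .   bit 31 = 0  t=4,i=9
  ####. -> #   bit 30 = 1  t=2,i=8
  ###.# -> #   bit 29 = 1  t=0,i=8
  ###.. -> #   bit 28 = 1  t=0,i=1
  ##.## -> .   bit 27 = 0  t=0,i=9
  ##.#. -> #   bit 26 = 1  t=1,i=2
  ##..# -> #   bit 25 = 1  t=1,i=9
  ##... -> .   bit 24 = 0  t=0,i=2
  #.### -> .   bit 23 = 0  t=0,i=10
  #.##. -> .   bit 22 = 0  t=4,i=2
  #.#.# -> .   bit 21 = 0  t=2,i=4
  #.#.. -> .   bit 20 = 0  t=1,i=3
  #..## -> .   bit 19 = 0  t=1,i=5
  #..#. -> #   bit 18 = 1  t=3,i=0
  #...# -> .   bit 17 = 0  t=2,i=0
  #.... -> #   bit 16 = 1  t=0,i=3
  .#### -> #   bit 15 = 1  t=2,i=7
  .###. -> #   bit 14 = 1  t=0,i=0
  .##.# -> .   bit 13 = 0  t=1,i=1
  .##.. -> #   bit 12 = 1  t=4,i=3
  .#.## -> .   bit 11 = 0  t=2,i=5
  .#.#. -> .   bit 10 = 0  t=2,i=3
  .#..# -> #   bit 9 = 1  t=1,i=4
  .#... -> #   bit 8 = 1  t=3,i=2
  ..### -> #   bit 7 = 1  t=0,i=6
  ..##. -> .   bit 6 = 0  t=1,i=0
  ..#.# -> .   bit 5 = 0  t=2,i=2
  ..#.. -> .   bit 4 = 0  t=3,i=1
  ...## -> .   bit 3 = 0  t=0,i=5
  ...#. -> #   bit 2 = 1  t=2,i=1
  ....# -> .   bit 1 = 0  t=0,i=4
  ..... -> .   bit 0 = 0  t=3,i=4
  bits 01110110000001011101001110000100 = 1980093316

1980093316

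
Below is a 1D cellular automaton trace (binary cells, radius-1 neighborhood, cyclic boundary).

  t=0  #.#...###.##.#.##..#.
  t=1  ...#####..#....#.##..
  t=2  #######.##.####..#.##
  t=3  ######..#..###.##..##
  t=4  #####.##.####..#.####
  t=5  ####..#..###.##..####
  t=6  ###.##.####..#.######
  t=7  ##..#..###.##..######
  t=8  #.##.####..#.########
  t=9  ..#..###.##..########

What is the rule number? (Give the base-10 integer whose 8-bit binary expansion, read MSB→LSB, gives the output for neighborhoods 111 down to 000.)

155

  ### -> #   bit 7 = 1  t=0,i=7
  ##. -> .   bit 6 = 0  t=0,i=8
  #.# -> .   bit 5 = 0  t=0,i=1
  #.. -> #   bit 4 = 1  t=0,i=3
  .## -> #   bit 3 = 1  t=0,i=6
  .#. -> .   bit 2 = 0  t=0,i=0
  ..# -> #   bit 1 = 1  t=0,i=5
  ... -> #   bit 0 = 1  t=0,i=4
  bits 10011011 = 155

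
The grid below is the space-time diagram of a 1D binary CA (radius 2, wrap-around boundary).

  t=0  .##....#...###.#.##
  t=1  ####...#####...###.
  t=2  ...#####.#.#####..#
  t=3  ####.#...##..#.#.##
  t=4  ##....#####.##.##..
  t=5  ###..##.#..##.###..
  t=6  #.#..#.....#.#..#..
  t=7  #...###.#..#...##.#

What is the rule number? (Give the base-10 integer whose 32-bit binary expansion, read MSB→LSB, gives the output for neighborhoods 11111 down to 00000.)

2573605369

  [31] ##### => #  t=1,i=9
  [30] ####. => .  t=1,i=2
  [29] ###.# => .  t=0,i=13
  [28] ###.. => #  t=1,i=3
  [27] ##.## => #  t=0,i=0
  [26] ##.#. => .  t=0,i=14
  [25] ##..# => .  t=2,i=16
  [24] ##... => #  t=0,i=3
  [23] #.### => .  t=1,i=0
  [22] #.##. => #  t=0,i=1
  [21] #.#.# => #  t=0,i=15
  [20] #.#.. => .  t=3,i=5
  [19] #..## => .  t=4,i=18
  [18] #..#. => #  t=2,i=17
  [17] #...# => #  t=0,i=9
  [16] #.... => .  t=0,i=4
  [15] .#### => .  t=1,i=1
  [14] .###. => .  t=0,i=12
  [13] .##.# => .  t=0,i=18
  [12] .##.. => #  t=0,i=2
  [11] .#.## => #  t=0,i=16
  [10] .#.#. => .  t=3,i=14
  [9] .#..# => .  t=5,i=9
  [8] .#... => #  t=0,i=8
  [7] ..### => #  t=0,i=11
  [6] ..##. => #  t=3,i=9
  [5] ..#.# => #  t=3,i=13
  [4] ..#.. => #  t=0,i=7
  [3] ...## => #  t=0,i=10
  [2] ...#. => .  t=0,i=6
  [1] ....# => .  t=0,i=5
  [0] ..... => #  t=6,i=8
  bits 10011001011001100001100111111001 = 2573605369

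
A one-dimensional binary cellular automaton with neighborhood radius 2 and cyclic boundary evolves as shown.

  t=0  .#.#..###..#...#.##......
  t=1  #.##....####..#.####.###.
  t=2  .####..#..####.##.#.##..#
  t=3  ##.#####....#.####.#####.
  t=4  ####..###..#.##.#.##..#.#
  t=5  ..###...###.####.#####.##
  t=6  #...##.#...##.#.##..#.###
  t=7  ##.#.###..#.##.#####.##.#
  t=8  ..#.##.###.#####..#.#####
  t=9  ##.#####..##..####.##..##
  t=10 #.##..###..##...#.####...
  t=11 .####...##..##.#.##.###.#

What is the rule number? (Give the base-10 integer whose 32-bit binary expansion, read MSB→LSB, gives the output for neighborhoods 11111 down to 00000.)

1607744541

  ##### -> .   bit 31 = 0  t=3,i=5
  ####. -> #   bit 30 = 1  t=1,i=10
  ###.# -> .   bit 29 = 0  t=1,i=19
  ###.. -> #   bit 28 = 1  t=0,i=8
  ##.## -> #   bit 27 = 1  t=1,i=20
  ##.#. -> #   bit 26 = 1  t=1,i=24
  ##..# -> #   bit 25 = 1  t=0,i=9
  ##... -> #   bit 24 = 1  t=0,i=19
  #.### -> #   bit 23 = 1  t=1,i=16
  #.##. -> #   bit 22 = 1  t=0,i=17
  #.#.# -> .   bit 21 = 0  t=1,i=0
  #.#.. -> #   bit 20 = 1  t=0,i=3
  #..## -> .   bit 19 = 0  t=0,i=5
  #..#. -> #   bit 18 = 1  t=0,i=10
  #...# -> .   bit 17 = 0  t=0,i=13
  #.... -> .   bit 16 = 0  t=0,i=20
  .#### -> .   bit 15 = 0  t=1,i=9
  .###. -> .   bit 14 = 0  t=0,i=7
  .##.# -> #   bit 13 = 1  t=2,i=16
  .##.. -> #   bit 12 = 1  t=0,i=18
  .#.## -> #   bit 11 = 1  t=0,i=16
  .#.#. -> #   bit 10 = 1  t=0,i=2
  .#..# -> .   bit 9 = 0  t=0,i=4
  .#... -> .   bit 8 = 0  t=0,i=12
  ..### -> .   bit 7 = 0  t=0,i=6
  ..##. -> .   bit 6 = 0  t=6,i=4
  ..#.# -> .   bit 5 = 0  t=0,i=1
  ..#.. -> #   bit 4 = 1  t=0,i=11
  ...## -> #   bit 3 = 1  t=1,i=7
  ...#. -> #   bit 2 = 1  t=0,i=0
  ....# -> .   bit 1 = 0  t=0,i=24
  ..... -> #   bit 0 = 1  t=0,i=21
  bits 01011111110101000011110000011101 = 1607744541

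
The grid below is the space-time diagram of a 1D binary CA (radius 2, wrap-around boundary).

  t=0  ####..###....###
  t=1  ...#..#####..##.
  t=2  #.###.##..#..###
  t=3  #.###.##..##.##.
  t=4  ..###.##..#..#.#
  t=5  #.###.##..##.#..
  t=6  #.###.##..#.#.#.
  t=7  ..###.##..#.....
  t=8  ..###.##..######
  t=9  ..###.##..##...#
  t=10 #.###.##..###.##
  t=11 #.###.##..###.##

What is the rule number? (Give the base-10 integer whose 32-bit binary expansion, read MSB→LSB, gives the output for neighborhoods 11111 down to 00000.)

  ##### -> .   bit 31 = 0  t=0,i=0
  ####. -> .   bit 30 = 0  t=0,i=2
  ###.# -> #   bit 29 = 1  t=2,i=0
  ###.. -> #   bit 28 = 1  t=0,i=3
  ##.## -> .   bit 27 = 0  t=2,i=1
  ##.#. -> #   bit 26 = 1  t=3,i=15
  ##..# -> .   bit 25 = 0  t=0,i=4
  ##... -> #   bit 24 = 1  t=0,i=9
  #.### -> #   bit 23 = 1  t=2,i=2
  #.##. -> #   bit 22 = 1  t=2,i=6
  #.#.# -> .   bit 21 = 0  t=3,i=0
  #.#.. -> .   bit 20 = 0  t=4,i=15
  #..## -> .   bit 19 = 0  t=0,i=5
  #..#. -> .   bit 18 = 0  t=2,i=9
  #...# -> .   bit 17 = 0  t=9,i=13
  #.... -> #   bit 16 = 1  t=0,i=10
  .#### -> #   bit 15 = 1  t=0,i=14
  .###. -> #   bit 14 = 1  t=0,i=7
  .##.# -> .   bit 13 = 0  t=3,i=11
  .##.. -> #   bit 12 = 1  t=1,i=14
  .#.## -> .   bit 11 = 0  t=3,i=1
  .#.#. -> .   bit 10 = 0  t=4,i=14
  .#..# -> #   bit 9 = 1  t=1,i=4
  .#... -> #   bit 8 = 1  t=7,i=11
  ..### -> #   bit 7 = 1  t=0,i=6
  ..##. -> #   bit 6 = 1  t=1,i=13
  ..#.# -> #   bit 5 = 1  t=4,i=13
  ..#.. -> #   bit 4 = 1  t=1,i=3
  ...## -> .   bit 3 = 0  t=0,i=12
  ...#. -> #   bit 2 = 1  t=1,i=2
  ....# -> .   bit 1 = 0  t=0,i=11
  ..... -> #   bit 0 = 1  t=7,i=13
  bits 00110101110000011101001111110101 = 901895157

901895157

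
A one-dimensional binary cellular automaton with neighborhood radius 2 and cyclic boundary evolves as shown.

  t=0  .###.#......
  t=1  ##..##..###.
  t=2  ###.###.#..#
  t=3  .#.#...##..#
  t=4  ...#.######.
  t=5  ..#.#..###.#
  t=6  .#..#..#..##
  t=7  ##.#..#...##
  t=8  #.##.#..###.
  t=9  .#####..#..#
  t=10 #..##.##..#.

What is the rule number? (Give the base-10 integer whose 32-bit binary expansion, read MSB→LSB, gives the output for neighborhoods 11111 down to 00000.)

  [31] ##### => #  t=4,i=7
  [30] ####. => #  t=2,i=1
  [29] ###.# => .  t=0,i=3
  [28] ###.. => .  t=4,i=10
  [27] ##.## => #  t=1,i=11
  [26] ##.#. => #  t=0,i=4
  [25] ##..# => #  t=1,i=2
  [24] ##... => #  t=4,i=11
  [23] #.### => .  t=2,i=4
  [22] #.##. => #  t=1,i=0
  [21] #.#.# => .  t=3,i=1
  [20] #.#.. => #  t=0,i=5
  [19] #..## => .  t=1,i=3
  [18] #..#. => #  t=3,i=10
  [17] #...# => #  t=3,i=5
  [16] #.... => .  t=0,i=7
  [15] .#### => .  t=2,i=0
  [14] .###. => .  t=0,i=2
  [13] .##.# => #  t=6,i=11
  [12] .##.. => #  t=1,i=1
  [11] .#.## => #  t=4,i=4
  [10] .#.#. => .  t=3,i=0
  [9] .#..# => .  t=2,i=9
  [8] .#... => .  t=0,i=6
  [7] ..### => #  t=0,i=1
  [6] ..##. => #  t=1,i=4
  [5] ..#.# => .  t=3,i=11
  [4] ..#.. => .  t=6,i=4
  [3] ...## => #  t=0,i=0
  [2] ...#. => #  t=4,i=2
  [1] ....# => .  t=0,i=11
  [0] ..... => #  t=0,i=8
  bits 11001111010101100011100011001101 = 3478534349

3478534349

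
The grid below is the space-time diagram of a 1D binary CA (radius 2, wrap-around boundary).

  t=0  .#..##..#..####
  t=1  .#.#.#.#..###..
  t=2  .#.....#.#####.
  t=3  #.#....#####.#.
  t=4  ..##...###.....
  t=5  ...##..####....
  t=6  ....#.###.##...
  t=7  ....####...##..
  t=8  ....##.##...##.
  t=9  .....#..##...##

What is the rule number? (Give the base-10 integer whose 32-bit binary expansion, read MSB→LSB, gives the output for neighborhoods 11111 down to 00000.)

  ##### -> #   bit 31 = 1  t=2,i=11
  ####. -> .   bit 30 = 0  t=0,i=13
  ###.# -> .   bit 29 = 0  t=0,i=14
  ###.. -> #   bit 28 = 1  t=1,i=12
  ##.## -> .   bit 27 = 0  t=6,i=9
  ##.#. -> .   bit 26 = 0  t=0,i=0
  ##..# -> .   bit 25 = 0  t=0,i=6
  ##... -> #   bit 24 = 1  t=1,i=13
  #.### -> #   bit 23 = 1  t=2,i=9
  #.##. -> .   bit 22 = 0  t=6,i=10
  #.#.# -> .   bit 21 = 0  t=1,i=3
  #.#.. -> #   bit 20 = 1  t=0,i=1
  #..## -> #   bit 19 = 1  t=0,i=3
  #..#. -> #   bit 18 = 1  t=0,i=7
  #...# -> .   bit 17 = 0  t=1,i=14
  #.... -> .   bit 16 = 0  t=2,i=3
  .#### -> #   bit 15 = 1  t=0,i=12
  .###. -> #   bit 14 = 1  t=1,i=11
  .##.# -> #   bit 13 = 1  t=8,i=5
  .##.. -> #   bit 12 = 1  t=0,i=5
  .#.## -> #   bit 11 = 1  t=2,i=8
  .#.#. -> .   bit 10 = 0  t=1,i=2
  .#..# -> .   bit 9 = 0  t=0,i=2
  .#... -> #   bit 8 = 1  t=2,i=2
  ..### -> #   bit 7 = 1  t=0,i=11
  ..##. -> .   bit 6 = 0  t=0,i=4
  ..#.# -> #   bit 5 = 1  t=1,i=1
  ..#.. -> .   bit 4 = 0  t=0,i=8
  ...## -> .   bit 3 = 0  t=3,i=6
  ...#. -> .   bit 2 = 0  t=1,i=0
  ....# -> .   bit 1 = 0  t=2,i=5
  ..... -> .   bit 0 = 0  t=2,i=4
  bits 10010001100111001111100110100000 = 2442983840

2442983840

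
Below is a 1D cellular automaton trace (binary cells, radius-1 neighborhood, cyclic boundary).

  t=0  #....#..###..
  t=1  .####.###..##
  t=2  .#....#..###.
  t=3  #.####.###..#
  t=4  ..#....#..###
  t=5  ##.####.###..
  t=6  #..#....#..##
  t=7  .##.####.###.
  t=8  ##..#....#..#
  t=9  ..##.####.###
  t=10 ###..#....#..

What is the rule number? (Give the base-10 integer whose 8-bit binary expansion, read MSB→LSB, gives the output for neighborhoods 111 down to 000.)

  ### -> .   bit 7 = 0  t=0,i=9
  ##. -> .   bit 6 = 0  t=0,i=10
  #.# -> .   bit 5 = 0  t=1,i=0
  #.. -> #   bit 4 = 1  t=0,i=1
  .## -> #   bit 3 = 1  t=0,i=8
  .#. -> .   bit 2 = 0  t=0,i=0
  ..# -> #   bit 1 = 1  t=0,i=4
  ... -> #   bit 0 = 1  t=0,i=2
  bits 00011011 = 27

27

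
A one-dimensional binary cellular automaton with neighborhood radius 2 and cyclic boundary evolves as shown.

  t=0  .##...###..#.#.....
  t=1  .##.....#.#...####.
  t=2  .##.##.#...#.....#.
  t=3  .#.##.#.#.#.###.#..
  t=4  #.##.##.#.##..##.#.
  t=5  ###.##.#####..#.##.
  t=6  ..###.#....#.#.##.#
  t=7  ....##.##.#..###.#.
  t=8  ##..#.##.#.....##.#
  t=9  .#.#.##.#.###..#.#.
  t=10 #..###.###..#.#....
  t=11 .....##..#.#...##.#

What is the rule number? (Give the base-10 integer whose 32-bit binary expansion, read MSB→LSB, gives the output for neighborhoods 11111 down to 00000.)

1013258565

  #####|.  b31=0 t=5,i=9
  ####.|.  b30=0 t=1,i=16
  ###.#|#  b29=1 t=3,i=14
  ###..|#  b28=1 t=0,i=8
  ##.##|#  b27=1 t=2,i=3
  ##.#.|#  b26=1 t=2,i=6
  ##..#|.  b25=0 t=0,i=9
  ##...|.  b24=0 t=0,i=3
  #.###|.  b23=0 t=3,i=12
  #.##.|#  b22=1 t=2,i=4
  #.#.#|#  b21=1 t=3,i=6
  #.#..|.  b20=0 t=0,i=13
  #..##|.  b19=0 t=1,i=0
  #..#.|#  b18=1 t=0,i=10
  #...#|.  b17=0 t=0,i=4
  #....|#  b16=1 t=0,i=15
  .####|.  b15=0 t=1,i=15
  .###.|.  b14=0 t=0,i=7
  .##.#|.  b13=0 t=2,i=2
  .##..|#  b12=1 t=0,i=2
  .#.##|#  b11=1 t=3,i=2
  .#.#.|.  b10=0 t=0,i=12
  .#..#|.  b9=0 t=2,i=18
  .#...|#  b8=1 t=0,i=14
  ..###|.  b7=0 t=0,i=6
  ..##.|#  b6=1 t=0,i=1
  ..#.#|.  b5=0 t=0,i=11
  ..#..|.  b4=0 t=2,i=11
  ...##|.  b3=0 t=0,i=0
  ...#.|#  b2=1 t=1,i=7
  ....#|.  b1=0 t=0,i=18
  .....|#  b0=1 t=0,i=16
  bits 00111100011001010001100101000101 = 1013258565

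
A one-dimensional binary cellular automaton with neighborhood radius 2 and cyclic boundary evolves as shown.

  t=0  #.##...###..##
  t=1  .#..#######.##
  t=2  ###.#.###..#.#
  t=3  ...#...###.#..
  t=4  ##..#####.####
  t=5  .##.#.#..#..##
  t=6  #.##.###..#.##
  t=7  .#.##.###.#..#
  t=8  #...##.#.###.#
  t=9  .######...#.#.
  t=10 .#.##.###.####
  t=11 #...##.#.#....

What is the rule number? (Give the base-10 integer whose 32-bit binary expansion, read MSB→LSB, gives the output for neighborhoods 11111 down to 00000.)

  #####|#  b31=1 t=1,i=6
  ####.|.  b30=0 t=1,i=9
  ###.#|.  b29=0 t=0,i=0
  ###..|#  b28=1 t=0,i=9
  ##.##|#  b27=1 t=0,i=1
  ##.#.|#  b26=1 t=1,i=0
  ##..#|#  b25=1 t=0,i=10
  ##...|#  b24=1 t=0,i=4
  #.###|.  b23=0 t=2,i=6
  #.##.|.  b22=0 t=0,i=2
  #.#.#|.  b21=0 t=2,i=4
  #.#..|#  b20=1 t=1,i=1
  #..##|.  b19=0 t=0,i=11
  #..#.|.  b18=0 t=2,i=10
  #...#|#  b17=1 t=0,i=5
  #....|#  b16=1 t=3,i=13
  .####|.  b15=0 t=1,i=5
  .###.|#  b14=1 t=0,i=8
  .##.#|#  b13=1 t=1,i=13
  .##..|.  b12=0 t=0,i=3
  .#.##|.  b11=0 t=2,i=5
  .#.#.|#  b10=1 t=5,i=5
  .#..#|#  b9=1 t=1,i=2
  .#...|#  b8=1 t=3,i=4
  ..###|#  b7=1 t=0,i=7
  ..##.|#  b6=1 t=5,i=12
  ..#.#|#  b5=1 t=2,i=11
  ..#..|.  b4=0 t=3,i=3
  ...##|#  b3=1 t=0,i=6
  ...#.|.  b2=0 t=3,i=2
  ....#|#  b1=1 t=3,i=1
  .....|#  b0=1 t=3,i=0
  bits 10011111000100110110011111101011 = 2668849131

2668849131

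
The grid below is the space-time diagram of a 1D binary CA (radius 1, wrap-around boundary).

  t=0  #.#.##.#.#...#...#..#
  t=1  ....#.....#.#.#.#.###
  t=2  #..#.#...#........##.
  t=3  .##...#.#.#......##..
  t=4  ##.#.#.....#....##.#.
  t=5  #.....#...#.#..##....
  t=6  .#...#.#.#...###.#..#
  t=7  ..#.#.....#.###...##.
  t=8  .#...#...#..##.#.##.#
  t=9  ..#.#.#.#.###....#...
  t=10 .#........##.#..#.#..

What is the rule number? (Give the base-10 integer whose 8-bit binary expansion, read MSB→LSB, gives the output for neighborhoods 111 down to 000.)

  [7] ### => #  t=1,i=19
  [6] ##. => .  t=0,i=0
  [5] #.# => .  t=0,i=1
  [4] #.. => #  t=0,i=10
  [3] .## => #  t=0,i=4
  [2] .#. => .  t=0,i=2
  [1] ..# => #  t=0,i=12
  [0] ... => .  t=0,i=11
  bits 10011010 = 154

154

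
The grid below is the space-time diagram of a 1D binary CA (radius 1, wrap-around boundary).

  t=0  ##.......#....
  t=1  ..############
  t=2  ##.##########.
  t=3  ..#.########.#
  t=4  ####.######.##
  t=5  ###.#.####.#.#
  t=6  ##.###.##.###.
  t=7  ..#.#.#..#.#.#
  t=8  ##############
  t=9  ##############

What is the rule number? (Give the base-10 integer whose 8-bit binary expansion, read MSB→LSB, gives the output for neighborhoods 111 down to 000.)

183

  ### -> #   bit 7 = 1  t=1,i=3
  ##. -> .   bit 6 = 0  t=0,i=1
  #.# -> #   bit 5 = 1  t=2,i=2
  #.. -> #   bit 4 = 1  t=0,i=2
  .## -> .   bit 3 = 0  t=0,i=0
  .#. -> #   bit 2 = 1  t=0,i=9
  ..# -> #   bit 1 = 1  t=0,i=8
  ... -> #   bit 0 = 1  t=0,i=3
  bits 10110111 = 183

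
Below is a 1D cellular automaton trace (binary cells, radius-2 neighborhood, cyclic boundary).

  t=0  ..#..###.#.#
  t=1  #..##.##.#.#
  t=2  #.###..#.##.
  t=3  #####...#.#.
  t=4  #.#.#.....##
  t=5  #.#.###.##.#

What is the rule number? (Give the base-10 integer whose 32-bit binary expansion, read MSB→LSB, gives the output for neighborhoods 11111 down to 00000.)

2964945738

  [31] ##### => #  t=3,i=2
  [30] ####. => .  t=3,i=3
  [29] ###.# => #  t=0,i=7
  [28] ###.. => #  t=2,i=4
  [27] ##.## => .  t=1,i=5
  [26] ##.#. => .  t=0,i=8
  [25] ##..# => .  t=1,i=1
  [24] ##... => .  t=3,i=5
  [23] #.### => #  t=2,i=2
  [22] #.##. => .  t=1,i=6
  [21] #.#.# => #  t=0,i=9
  [20] #.#.. => #  t=0,i=11
  [19] #..## => #  t=0,i=4
  [18] #..#. => .  t=0,i=1
  [17] #...# => .  t=3,i=6
  [16] #.... => #  t=4,i=6
  [15] .#### => .  t=3,i=1
  [14] .###. => #  t=0,i=6
  [13] .##.# => #  t=1,i=4
  [12] .##.. => #  t=1,i=0
  [11] .#.## => #  t=1,i=10
  [10] .#.#. => .  t=0,i=10
  [9] .#..# => #  t=0,i=0
  [8] .#... => #  t=4,i=5
  [7] ..### => .  t=0,i=5
  [6] ..##. => #  t=1,i=3
  [5] ..#.# => .  t=2,i=7
  [4] ..#.. => .  t=0,i=2
  [3] ...## => #  t=4,i=9
  [2] ...#. => .  t=3,i=7
  [1] ....# => #  t=4,i=8
  [0] ..... => .  t=4,i=7
  bits 10110000101110010111101101001010 = 2964945738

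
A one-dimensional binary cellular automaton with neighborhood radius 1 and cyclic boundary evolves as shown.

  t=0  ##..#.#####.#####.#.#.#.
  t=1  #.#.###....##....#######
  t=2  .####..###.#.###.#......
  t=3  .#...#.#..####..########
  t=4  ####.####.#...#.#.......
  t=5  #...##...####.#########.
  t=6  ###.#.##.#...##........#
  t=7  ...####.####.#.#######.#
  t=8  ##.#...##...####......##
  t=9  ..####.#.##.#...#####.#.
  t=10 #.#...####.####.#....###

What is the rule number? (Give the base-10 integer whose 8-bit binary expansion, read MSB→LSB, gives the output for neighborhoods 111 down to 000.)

61

  nb ###: next=.  (t=0,i=7, bit7=0)
  nb ##.: next=.  (t=0,i=1, bit6=0)
  nb #.#: next=#  (t=0,i=5, bit5=1)
  nb #..: next=#  (t=0,i=2, bit4=1)
  nb .##: next=#  (t=0,i=0, bit3=1)
  nb .#.: next=#  (t=0,i=4, bit2=1)
  nb ..#: next=.  (t=0,i=3, bit1=0)
  nb ...: next=#  (t=1,i=8, bit0=1)
  bits 00111101 = 61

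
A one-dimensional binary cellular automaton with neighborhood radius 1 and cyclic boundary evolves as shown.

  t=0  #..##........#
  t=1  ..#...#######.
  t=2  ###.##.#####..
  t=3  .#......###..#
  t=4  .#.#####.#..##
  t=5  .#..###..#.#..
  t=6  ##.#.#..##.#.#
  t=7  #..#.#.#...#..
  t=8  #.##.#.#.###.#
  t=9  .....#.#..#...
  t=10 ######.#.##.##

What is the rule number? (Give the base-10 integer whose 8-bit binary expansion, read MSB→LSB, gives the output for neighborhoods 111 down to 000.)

  [7] ### => #  t=1,i=7
  [6] ##. => .  t=0,i=0
  [5] #.# => .  t=2,i=3
  [4] #.. => .  t=0,i=1
  [3] .## => .  t=0,i=3
  [2] .#. => #  t=1,i=2
  [1] ..# => #  t=0,i=2
  [0] ... => #  t=0,i=6
  bits 10000111 = 135

135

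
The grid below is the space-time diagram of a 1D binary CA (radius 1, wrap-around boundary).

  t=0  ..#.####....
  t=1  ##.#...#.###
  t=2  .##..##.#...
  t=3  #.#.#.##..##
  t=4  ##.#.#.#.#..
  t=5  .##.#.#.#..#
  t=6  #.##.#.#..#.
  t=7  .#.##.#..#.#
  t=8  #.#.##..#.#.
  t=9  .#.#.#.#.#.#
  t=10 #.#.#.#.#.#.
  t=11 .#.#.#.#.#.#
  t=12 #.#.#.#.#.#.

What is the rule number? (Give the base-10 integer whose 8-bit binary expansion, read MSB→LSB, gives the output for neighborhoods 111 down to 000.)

  nb ###: next=.  (t=0,i=5, bit7=0)
  nb ##.: next=#  (t=0,i=7, bit6=1)
  nb #.#: next=#  (t=0,i=3, bit5=1)
  nb #..: next=.  (t=0,i=8, bit4=0)
  nb .##: next=.  (t=0,i=4, bit3=0)
  nb .#.: next=.  (t=0,i=2, bit2=0)
  nb ..#: next=#  (t=0,i=1, bit1=1)
  nb ...: next=#  (t=0,i=0, bit0=1)
  bits 01100011 = 99

99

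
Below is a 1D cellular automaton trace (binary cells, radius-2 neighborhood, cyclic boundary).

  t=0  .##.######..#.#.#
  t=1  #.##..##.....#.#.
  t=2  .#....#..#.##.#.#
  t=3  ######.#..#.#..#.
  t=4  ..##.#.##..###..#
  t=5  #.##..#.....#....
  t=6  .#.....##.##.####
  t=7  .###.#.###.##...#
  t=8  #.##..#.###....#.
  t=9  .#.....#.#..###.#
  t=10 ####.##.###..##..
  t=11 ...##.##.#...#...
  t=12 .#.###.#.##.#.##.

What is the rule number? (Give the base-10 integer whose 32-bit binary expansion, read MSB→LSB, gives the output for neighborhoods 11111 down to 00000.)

  #####|#  b31=1 t=0,i=6
  ####.|.  b30=0 t=0,i=8
  ###.#|#  b29=1 t=3,i=5
  ###..|.  b28=0 t=0,i=9
  ##.##|#  b27=1 t=0,i=3
  ##.#.|.  b26=0 t=2,i=13
  ##..#|.  b25=0 t=0,i=10
  ##...|.  b24=0 t=1,i=8
  #.###|.  b23=0 t=0,i=4
  #.##.|.  b22=0 t=0,i=1
  #.#.#|.  b21=0 t=0,i=14
  #.#..|#  b20=1 t=2,i=1
  #..##|.  b19=0 t=1,i=5
  #..#.|.  b18=0 t=0,i=11
  #...#|.  b17=0 t=7,i=14
  #....|#  b16=1 t=1,i=9
  .####|.  b15=0 t=0,i=5
  .###.|#  b14=1 t=4,i=12
  .##.#|#  b13=1 t=0,i=2
  .##..|.  b12=0 t=1,i=3
  .#.##|#  b11=1 t=0,i=0
  .#.#.|#  b10=1 t=0,i=13
  .#..#|#  b9=1 t=2,i=7
  .#...|#  b8=1 t=2,i=2
  ..###|.  b7=0 t=4,i=11
  ..##.|#  b6=1 t=1,i=6
  ..#.#|.  b5=0 t=0,i=12
  ..#..|.  b4=0 t=2,i=6
  ...##|.  b3=0 t=6,i=6
  ...#.|#  b2=1 t=1,i=12
  ....#|#  b1=1 t=1,i=11
  .....|.  b0=0 t=1,i=10
  bits 10101000000100010110111101000110 = 2819714886

2819714886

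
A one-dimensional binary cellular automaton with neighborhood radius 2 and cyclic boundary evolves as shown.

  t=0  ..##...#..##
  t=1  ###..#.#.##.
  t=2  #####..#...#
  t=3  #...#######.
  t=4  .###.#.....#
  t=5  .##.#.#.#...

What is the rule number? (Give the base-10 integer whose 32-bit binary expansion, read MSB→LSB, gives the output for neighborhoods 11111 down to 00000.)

514769241

  ##### -> .   bit 31 = 0  t=2,i=1
  ####. -> .   bit 30 = 0  t=2,i=3
  ###.# -> .   bit 29 = 0  t=3,i=10
  ###.. -> #   bit 28 = 1  t=1,i=2
  ##.## -> #   bit 27 = 1  t=1,i=11
  ##.#. -> #   bit 26 = 1  t=3,i=11
  ##..# -> #   bit 25 = 1  t=0,i=0
  ##... -> .   bit 24 = 0  t=0,i=4
  #.### -> #   bit 23 = 1  t=1,i=0
  #.##. -> .   bit 22 = 0  t=1,i=9
  #.#.# -> #   bit 21 = 1  t=1,i=7
  #.#.. -> .   bit 20 = 0  t=3,i=0
  #..## -> #   bit 19 = 1  t=0,i=1
  #..#. -> #   bit 18 = 1  t=1,i=4
  #...# -> #   bit 17 = 1  t=0,i=5
  #.... -> .   bit 16 = 0  t=4,i=7
  .#### -> #   bit 15 = 1  t=2,i=0
  .###. -> #   bit 14 = 1  t=1,i=1
  .##.# -> .   bit 13 = 0  t=1,i=10
  .##.. -> .   bit 12 = 0  t=0,i=3
  .#.## -> .   bit 11 = 0  t=1,i=8
  .#.#. -> .   bit 10 = 0  t=1,i=6
  .#..# -> .   bit 9 = 0  t=0,i=8
  .#... -> #   bit 8 = 1  t=2,i=8
  ..### -> .   bit 7 = 0  t=2,i=11
  ..##. -> #   bit 6 = 1  t=0,i=2
  ..#.# -> .   bit 5 = 0  t=1,i=5
  ..#.. -> #   bit 4 = 1  t=0,i=7
  ...## -> #   bit 3 = 1  t=2,i=10
  ...#. -> .   bit 2 = 0  t=0,i=6
  ....# -> .   bit 1 = 0  t=4,i=9
  ..... -> #   bit 0 = 1  t=4,i=8
  bits 00011110101011101100000101011001 = 514769241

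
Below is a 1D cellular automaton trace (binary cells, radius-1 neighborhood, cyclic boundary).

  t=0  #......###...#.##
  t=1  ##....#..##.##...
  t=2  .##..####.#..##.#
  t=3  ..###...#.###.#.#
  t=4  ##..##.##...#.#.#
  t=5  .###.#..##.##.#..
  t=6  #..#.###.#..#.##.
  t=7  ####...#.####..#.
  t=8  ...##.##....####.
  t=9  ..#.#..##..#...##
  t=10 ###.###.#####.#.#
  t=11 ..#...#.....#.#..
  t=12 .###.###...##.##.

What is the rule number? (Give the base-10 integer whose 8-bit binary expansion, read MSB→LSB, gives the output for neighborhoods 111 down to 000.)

  ###|.  b7=0 t=0,i=8
  ##.|#  b6=1 t=0,i=0
  #.#|.  b5=0 t=0,i=14
  #..|#  b4=1 t=0,i=1
  .##|.  b3=0 t=0,i=7
  .#.|#  b2=1 t=0,i=13
  ..#|#  b1=1 t=0,i=6
  ...|.  b0=0 t=0,i=2
  bits 01010110 = 86

86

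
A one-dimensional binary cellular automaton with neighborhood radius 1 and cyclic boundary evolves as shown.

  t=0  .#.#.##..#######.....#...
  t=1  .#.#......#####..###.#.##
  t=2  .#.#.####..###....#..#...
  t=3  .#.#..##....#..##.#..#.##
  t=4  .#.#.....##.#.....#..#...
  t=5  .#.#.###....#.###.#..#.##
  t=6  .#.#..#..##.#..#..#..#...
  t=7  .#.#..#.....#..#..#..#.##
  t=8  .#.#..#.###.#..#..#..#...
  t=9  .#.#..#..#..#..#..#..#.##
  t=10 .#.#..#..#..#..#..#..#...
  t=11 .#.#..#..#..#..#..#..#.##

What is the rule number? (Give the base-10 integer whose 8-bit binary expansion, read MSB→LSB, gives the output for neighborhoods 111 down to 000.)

  ### -> #   bit 7 = 1  t=0,i=10
  ##. -> .   bit 6 = 0  t=0,i=6
  #.# -> .   bit 5 = 0  t=0,i=2
  #.. -> .   bit 4 = 0  t=0,i=7
  .## -> .   bit 3 = 0  t=0,i=5
  .#. -> #   bit 2 = 1  t=0,i=1
  ..# -> .   bit 1 = 0  t=0,i=0
  ... -> #   bit 0 = 1  t=0,i=17
  bits 10000101 = 133

133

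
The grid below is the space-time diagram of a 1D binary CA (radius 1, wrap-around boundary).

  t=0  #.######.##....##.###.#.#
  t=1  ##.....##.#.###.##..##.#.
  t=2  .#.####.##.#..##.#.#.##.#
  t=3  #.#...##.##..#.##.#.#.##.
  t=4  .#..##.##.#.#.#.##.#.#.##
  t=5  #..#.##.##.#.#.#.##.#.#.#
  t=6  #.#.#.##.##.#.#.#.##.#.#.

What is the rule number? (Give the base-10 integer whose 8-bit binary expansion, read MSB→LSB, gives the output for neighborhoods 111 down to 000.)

  [7] ### => .  t=0,i=3
  [6] ##. => #  t=0,i=0
  [5] #.# => #  t=0,i=1
  [4] #.. => .  t=0,i=11
  [3] .## => .  t=0,i=2
  [2] .#. => .  t=0,i=22
  [1] ..# => #  t=0,i=14
  [0] ... => #  t=0,i=12
  bits 01100011 = 99

99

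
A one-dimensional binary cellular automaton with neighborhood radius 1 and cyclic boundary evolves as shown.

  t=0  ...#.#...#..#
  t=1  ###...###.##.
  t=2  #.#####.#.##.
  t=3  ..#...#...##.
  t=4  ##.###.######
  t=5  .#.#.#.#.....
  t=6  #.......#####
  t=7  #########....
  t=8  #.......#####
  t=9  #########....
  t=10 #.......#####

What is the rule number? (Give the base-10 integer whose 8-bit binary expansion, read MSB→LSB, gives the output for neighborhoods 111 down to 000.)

91

  ### -> .   bit 7 = 0  t=1,i=1
  ##. -> #   bit 6 = 1  t=1,i=2
  #.# -> .   bit 5 = 0  t=0,i=4
  #.. -> #   bit 4 = 1  t=0,i=0
  .## -> #   bit 3 = 1  t=1,i=0
  .#. -> .   bit 2 = 0  t=0,i=3
  ..# -> #   bit 1 = 1  t=0,i=2
  ... -> #   bit 0 = 1  t=0,i=1
  bits 01011011 = 91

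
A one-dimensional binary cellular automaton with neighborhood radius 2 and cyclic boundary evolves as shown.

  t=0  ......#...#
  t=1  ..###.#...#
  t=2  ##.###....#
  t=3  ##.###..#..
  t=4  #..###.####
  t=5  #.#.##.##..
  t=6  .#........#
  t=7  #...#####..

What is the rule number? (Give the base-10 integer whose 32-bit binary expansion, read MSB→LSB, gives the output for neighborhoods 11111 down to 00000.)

  nb #####: next=.  (t=4,i=9, bit31=0)
  nb ####.: next=.  (t=4,i=10, bit30=0)
  nb ###.#: next=#  (t=1,i=4, bit29=1)
  nb ###..: next=#  (t=2,i=5, bit28=1)
  nb ##.##: next=.  (t=2,i=2, bit27=0)
  nb ##.#.: next=#  (t=1,i=5, bit26=1)
  nb ##..#: next=.  (t=3,i=6, bit25=0)
  nb ##...: next=.  (t=2,i=6, bit24=0)
  nb #.###: next=#  (t=2,i=3, bit23=1)
  nb #.##.: next=.  (t=5,i=4, bit22=0)
  nb #.#.#: next=.  (t=5,i=2, bit21=0)
  nb #.#..: next=.  (t=1,i=6, bit20=0)
  nb #..##: next=#  (t=1,i=1, bit19=1)
  nb #..#.: next=#  (t=3,i=7, bit18=1)
  nb #...#: next=.  (t=0,i=8, bit17=0)
  nb #....: next=.  (t=0,i=1, bit16=0)
  nb .####: next=#  (t=4,i=8, bit15=1)
  nb .###.: next=#  (t=1,i=3, bit14=1)
  nb .##.#: next=.  (t=3,i=1, bit13=0)
  nb .##..: next=.  (t=5,i=8, bit12=0)
  nb .#.##: next=.  (t=5,i=3, bit11=0)
  nb .#.#.: next=#  (t=5,i=1, bit10=1)
  nb .#..#: next=#  (t=1,i=0, bit9=1)
  nb .#...: next=.  (t=0,i=0, bit8=0)
  nb ..###: next=.  (t=1,i=2, bit7=0)
  nb ..##.: next=#  (t=3,i=0, bit6=1)
  nb ..#.#: next=.  (t=5,i=0, bit5=0)
  nb ..#..: next=#  (t=0,i=6, bit4=1)
  nb ...##: next=.  (t=2,i=9, bit3=0)
  nb ...#.: next=.  (t=0,i=5, bit2=0)
  nb ....#: next=#  (t=0,i=4, bit1=1)
  nb .....: next=#  (t=0,i=2, bit0=1)
  bits 00110100100011001100011001010011 = 881641043

881641043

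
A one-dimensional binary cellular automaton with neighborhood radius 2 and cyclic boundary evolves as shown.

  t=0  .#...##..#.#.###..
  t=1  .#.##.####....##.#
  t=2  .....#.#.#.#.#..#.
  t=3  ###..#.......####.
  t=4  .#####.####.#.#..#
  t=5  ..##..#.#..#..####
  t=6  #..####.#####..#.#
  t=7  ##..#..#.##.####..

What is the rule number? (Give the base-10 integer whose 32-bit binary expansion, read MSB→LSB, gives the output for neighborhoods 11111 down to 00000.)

  ##### -> #   bit 31 = 1  t=4,i=3
  ####. -> .   bit 30 = 0  t=1,i=8
  ###.# -> .   bit 29 = 0  t=3,i=16
  ###.. -> #   bit 28 = 1  t=0,i=15
  ##.## -> #   bit 27 = 1  t=1,i=5
  ##.#. -> #   bit 26 = 1  t=1,i=16
  ##..# -> #   bit 25 = 1  t=0,i=7
  ##... -> .   bit 24 = 0  t=0,i=16
  #.### -> .   bit 23 = 0  t=0,i=13
  #.##. -> .   bit 22 = 0  t=1,i=3
  #.#.# -> .   bit 21 = 0  t=0,i=11
  #.#.. -> #   bit 20 = 1  t=2,i=13
  #..## -> .   bit 19 = 0  t=5,i=1
  #..#. -> #   bit 18 = 1  t=0,i=8
  #...# -> #   bit 17 = 1  t=0,i=3
  #.... -> #   bit 16 = 1  t=1,i=11
  .#### -> #   bit 15 = 1  t=1,i=7
  .###. -> #   bit 14 = 1  t=0,i=14
  .##.# -> .   bit 13 = 0  t=1,i=4
  .##.. -> #   bit 12 = 1  t=0,i=6
  .#.## -> .   bit 11 = 0  t=0,i=12
  .#.#. -> .   bit 10 = 0  t=0,i=10
  .#..# -> #   bit 9 = 1  t=2,i=14
  .#... -> .   bit 8 = 0  t=0,i=2
  ..### -> .   bit 7 = 0  t=3,i=13
  ..##. -> .   bit 6 = 0  t=0,i=5
  ..#.# -> #   bit 5 = 1  t=0,i=9
  ..#.. -> #   bit 4 = 1  t=0,i=1
  ...## -> #   bit 3 = 1  t=0,i=4
  ...#. -> .   bit 2 = 0  t=0,i=0
  ....# -> .   bit 1 = 0  t=1,i=12
  ..... -> #   bit 0 = 1  t=2,i=1
  bits 10011110000101111101001000111001 = 2652361273

2652361273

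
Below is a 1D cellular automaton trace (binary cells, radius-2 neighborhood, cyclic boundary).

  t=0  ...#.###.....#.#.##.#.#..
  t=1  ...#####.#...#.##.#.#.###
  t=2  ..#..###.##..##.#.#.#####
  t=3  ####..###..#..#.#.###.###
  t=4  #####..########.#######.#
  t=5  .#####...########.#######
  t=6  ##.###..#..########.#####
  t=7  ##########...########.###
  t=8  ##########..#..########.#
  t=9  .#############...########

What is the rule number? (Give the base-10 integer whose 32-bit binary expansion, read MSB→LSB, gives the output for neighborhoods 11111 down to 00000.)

4206193464

  ##### -> #   bit 31 = 1  t=1,i=5
  ####. -> #   bit 30 = 1  t=1,i=6
  ###.# -> #   bit 29 = 1  t=1,i=7
  ###.. -> #   bit 28 = 1  t=0,i=7
  ##.## -> #   bit 27 = 1  t=2,i=8
  ##.#. -> .   bit 26 = 0  t=0,i=19
  ##..# -> #   bit 25 = 1  t=2,i=0
  ##... -> .   bit 24 = 0  t=0,i=8
  #.### -> #   bit 23 = 1  t=0,i=5
  #.##. -> .   bit 22 = 0  t=0,i=17
  #.#.# -> #   bit 21 = 1  t=0,i=15
  #.#.. -> #   bit 20 = 1  t=0,i=22
  #..## -> .   bit 19 = 0  t=2,i=4
  #..#. -> #   bit 18 = 1  t=2,i=1
  #...# -> .   bit 17 = 0  t=1,i=1
  #.... -> #   bit 16 = 1  t=0,i=9
  .#### -> .   bit 15 = 0  t=1,i=4
  .###. -> #   bit 14 = 1  t=0,i=6
  .##.# -> #   bit 13 = 1  t=0,i=18
  .##.. -> .   bit 12 = 0  t=2,i=10
  .#.## -> #   bit 11 = 1  t=0,i=4
  .#.#. -> .   bit 10 = 0  t=0,i=14
  .#..# -> #   bit 9 = 1  t=2,i=3
  .#... -> #   bit 8 = 1  t=0,i=23
  ..### -> .   bit 7 = 0  t=1,i=3
  ..##. -> .   bit 6 = 0  t=2,i=13
  ..#.# -> #   bit 5 = 1  t=0,i=3
  ..#.. -> #   bit 4 = 1  t=2,i=2
  ...## -> #   bit 3 = 1  t=1,i=2
  ...#. -> .   bit 2 = 0  t=0,i=2
  ....# -> .   bit 1 = 0  t=0,i=1
  ..... -> .   bit 0 = 0  t=0,i=0
  bits 11111010101101010110101100111000 = 4206193464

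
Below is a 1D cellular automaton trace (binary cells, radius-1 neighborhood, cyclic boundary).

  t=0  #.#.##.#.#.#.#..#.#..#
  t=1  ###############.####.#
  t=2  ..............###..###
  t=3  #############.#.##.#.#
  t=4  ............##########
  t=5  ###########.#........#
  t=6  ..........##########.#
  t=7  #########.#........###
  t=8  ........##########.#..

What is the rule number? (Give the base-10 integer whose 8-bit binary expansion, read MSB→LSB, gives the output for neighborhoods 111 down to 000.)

125

  ### -> .   bit 7 = 0  t=1,i=0
  ##. -> #   bit 6 = 1  t=0,i=0
  #.# -> #   bit 5 = 1  t=0,i=1
  #.. -> #   bit 4 = 1  t=0,i=14
  .## -> #   bit 3 = 1  t=0,i=4
  .#. -> #   bit 2 = 1  t=0,i=2
  ..# -> .   bit 1 = 0  t=0,i=15
  ... -> #   bit 0 = 1  t=2,i=1
  bits 01111101 = 125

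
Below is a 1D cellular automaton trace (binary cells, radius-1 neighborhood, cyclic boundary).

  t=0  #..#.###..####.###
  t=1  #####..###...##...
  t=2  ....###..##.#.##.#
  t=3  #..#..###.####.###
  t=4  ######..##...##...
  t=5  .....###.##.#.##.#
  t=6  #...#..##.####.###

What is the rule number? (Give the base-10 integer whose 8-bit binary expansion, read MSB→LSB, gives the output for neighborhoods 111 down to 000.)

  ### -> .   bit 7 = 0  t=0,i=6
  ##. -> #   bit 6 = 1  t=0,i=0
  #.# -> #   bit 5 = 1  t=0,i=4
  #.. -> #   bit 4 = 1  t=0,i=1
  .## -> .   bit 3 = 0  t=0,i=5
  .#. -> #   bit 2 = 1  t=0,i=3
  ..# -> #   bit 1 = 1  t=0,i=2
  ... -> .   bit 0 = 0  t=1,i=11
  bits 01110110 = 118

118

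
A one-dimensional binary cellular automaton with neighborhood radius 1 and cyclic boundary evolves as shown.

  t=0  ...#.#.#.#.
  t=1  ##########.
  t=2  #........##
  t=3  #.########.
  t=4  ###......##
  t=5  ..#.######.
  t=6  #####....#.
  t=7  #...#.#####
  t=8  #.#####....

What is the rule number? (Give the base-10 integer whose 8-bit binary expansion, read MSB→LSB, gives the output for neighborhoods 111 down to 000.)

  nb ###: next=.  (t=1,i=1, bit7=0)
  nb ##.: next=#  (t=1,i=9, bit6=1)
  nb #.#: next=#  (t=0,i=4, bit5=1)
  nb #..: next=.  (t=0,i=10, bit4=0)
  nb .##: next=#  (t=1,i=0, bit3=1)
  nb .#.: next=#  (t=0,i=3, bit2=1)
  nb ..#: next=#  (t=0,i=2, bit1=1)
  nb ...: next=#  (t=0,i=0, bit0=1)
  bits 01101111 = 111

111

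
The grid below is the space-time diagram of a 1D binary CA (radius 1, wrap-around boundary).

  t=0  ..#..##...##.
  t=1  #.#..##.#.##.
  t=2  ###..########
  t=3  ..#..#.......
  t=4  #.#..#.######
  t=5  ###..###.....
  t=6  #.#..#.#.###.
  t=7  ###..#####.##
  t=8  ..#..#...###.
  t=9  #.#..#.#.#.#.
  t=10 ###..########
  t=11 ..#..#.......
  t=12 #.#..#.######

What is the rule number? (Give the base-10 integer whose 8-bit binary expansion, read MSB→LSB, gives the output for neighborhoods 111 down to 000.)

109

  ###|.  b7=0 t=2,i=0
  ##.|#  b6=1 t=0,i=6
  #.#|#  b5=1 t=1,i=1
  #..|.  b4=0 t=0,i=3
  .##|#  b3=1 t=0,i=5
  .#.|#  b2=1 t=0,i=2
  ..#|.  b1=0 t=0,i=1
  ...|#  b0=1 t=0,i=0
  bits 01101101 = 109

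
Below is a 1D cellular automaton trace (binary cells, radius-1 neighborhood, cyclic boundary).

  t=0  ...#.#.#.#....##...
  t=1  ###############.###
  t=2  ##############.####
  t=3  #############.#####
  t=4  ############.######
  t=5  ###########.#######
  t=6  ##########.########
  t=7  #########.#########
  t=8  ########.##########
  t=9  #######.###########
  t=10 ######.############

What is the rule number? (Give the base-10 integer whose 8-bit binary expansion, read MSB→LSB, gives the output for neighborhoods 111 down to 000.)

191

  nb ###: next=#  (t=1,i=0, bit7=1)
  nb ##.: next=.  (t=0,i=15, bit6=0)
  nb #.#: next=#  (t=0,i=4, bit5=1)
  nb #..: next=#  (t=0,i=10, bit4=1)
  nb .##: next=#  (t=0,i=14, bit3=1)
  nb .#.: next=#  (t=0,i=3, bit2=1)
  nb ..#: next=#  (t=0,i=2, bit1=1)
  nb ...: next=#  (t=0,i=0, bit0=1)
  bits 10111111 = 191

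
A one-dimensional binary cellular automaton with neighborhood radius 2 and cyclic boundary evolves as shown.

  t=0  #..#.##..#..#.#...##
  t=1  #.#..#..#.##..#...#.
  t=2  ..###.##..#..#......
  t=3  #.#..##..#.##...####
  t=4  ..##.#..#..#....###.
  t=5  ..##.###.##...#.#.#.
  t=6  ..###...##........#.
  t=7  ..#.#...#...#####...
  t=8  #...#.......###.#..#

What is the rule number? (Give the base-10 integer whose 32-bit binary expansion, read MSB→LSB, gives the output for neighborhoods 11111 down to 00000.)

2555683523

  ##### -> #   bit 31 = 1  t=3,i=18
  ####. -> .   bit 30 = 0  t=3,i=19
  ###.# -> .   bit 29 = 0  t=2,i=4
  ###.. -> #   bit 28 = 1  t=0,i=0
  ##.## -> #   bit 27 = 1  t=2,i=5
  ##.#. -> .   bit 26 = 0  t=3,i=1
  ##..# -> .   bit 25 = 0  t=0,i=1
  ##... -> .   bit 24 = 0  t=3,i=13
  #.### -> .   bit 23 = 0  t=5,i=5
  #.##. -> #   bit 22 = 1  t=0,i=5
  #.#.# -> .   bit 21 = 0  t=1,i=0
  #.#.. -> #   bit 20 = 1  t=0,i=14
  #..## -> .   bit 19 = 0  t=3,i=4
  #..#. -> #   bit 18 = 1  t=0,i=2
  #...# -> .   bit 17 = 0  t=0,i=16
  #.... -> .   bit 16 = 0  t=2,i=15
  .#### -> #   bit 15 = 1  t=3,i=17
  .###. -> .   bit 14 = 0  t=0,i=19
  .##.# -> #   bit 13 = 1  t=4,i=3
  .##.. -> .   bit 12 = 0  t=0,i=6
  .#.## -> .   bit 11 = 0  t=0,i=4
  .#.#. -> .   bit 10 = 0  t=0,i=13
  .#..# -> #   bit 9 = 1  t=0,i=10
  .#... -> .   bit 8 = 0  t=0,i=15
  ..### -> #   bit 7 = 1  t=0,i=18
  ..##. -> #   bit 6 = 1  t=3,i=5
  ..#.# -> .   bit 5 = 0  t=0,i=3
  ..#.. -> .   bit 4 = 0  t=0,i=9
  ...## -> .   bit 3 = 0  t=0,i=17
  ...#. -> .   bit 2 = 0  t=1,i=17
  ....# -> #   bit 1 = 1  t=2,i=0
  ..... -> #   bit 0 = 1  t=2,i=16
  bits 10011000010101001010001011000011 = 2555683523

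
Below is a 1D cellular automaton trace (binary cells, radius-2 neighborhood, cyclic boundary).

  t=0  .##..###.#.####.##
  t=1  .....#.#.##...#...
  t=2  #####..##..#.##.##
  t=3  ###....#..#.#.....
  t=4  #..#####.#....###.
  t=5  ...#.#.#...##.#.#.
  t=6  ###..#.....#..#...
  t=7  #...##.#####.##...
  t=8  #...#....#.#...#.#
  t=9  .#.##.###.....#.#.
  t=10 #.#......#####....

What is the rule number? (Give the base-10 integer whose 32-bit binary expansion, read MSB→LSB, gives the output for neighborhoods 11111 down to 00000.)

2703558871

  nb #####: next=#  (t=2,i=0, bit31=1)
  nb ####.: next=.  (t=0,i=13, bit30=0)
  nb ###.#: next=#  (t=0,i=7, bit29=1)
  nb ###..: next=.  (t=2,i=4, bit28=0)
  nb ##.##: next=.  (t=0,i=0, bit27=0)
  nb ##.#.: next=.  (t=0,i=8, bit26=0)
  nb ##..#: next=.  (t=0,i=3, bit25=0)
  nb ##...: next=#  (t=1,i=11, bit24=1)
  nb #.###: next=.  (t=0,i=11, bit23=0)
  nb #.##.: next=.  (t=0,i=1, bit22=0)
  nb #.#.#: next=#  (t=0,i=9, bit21=1)
  nb #.#..: next=.  (t=3,i=12, bit20=0)
  nb #..##: next=.  (t=0,i=4, bit19=0)
  nb #..#.: next=#  (t=2,i=10, bit18=1)
  nb #...#: next=.  (t=1,i=12, bit17=0)
  nb #....: next=#  (t=1,i=16, bit16=1)
  nb .####: next=.  (t=0,i=12, bit15=0)
  nb .###.: next=.  (t=0,i=6, bit14=0)
  nb .##.#: next=.  (t=0,i=17, bit13=0)
  nb .##..: next=.  (t=0,i=2, bit12=0)
  nb .#.##: next=#  (t=0,i=10, bit11=1)
  nb .#.#.: next=.  (t=1,i=6, bit10=0)
  nb .#..#: next=.  (t=3,i=8, bit9=0)
  nb .#...: next=.  (t=1,i=15, bit8=0)
  nb ..###: next=#  (t=0,i=5, bit7=1)
  nb ..##.: next=#  (t=2,i=7, bit6=1)
  nb ..#.#: next=.  (t=1,i=5, bit5=0)
  nb ..#..: next=#  (t=1,i=14, bit4=1)
  nb ...##: next=.  (t=3,i=17, bit3=0)
  nb ...#.: next=#  (t=1,i=4, bit2=1)
  nb ....#: next=#  (t=1,i=3, bit1=1)
  nb .....: next=#  (t=1,i=0, bit0=1)
  bits 10100001001001010000100011010111 = 2703558871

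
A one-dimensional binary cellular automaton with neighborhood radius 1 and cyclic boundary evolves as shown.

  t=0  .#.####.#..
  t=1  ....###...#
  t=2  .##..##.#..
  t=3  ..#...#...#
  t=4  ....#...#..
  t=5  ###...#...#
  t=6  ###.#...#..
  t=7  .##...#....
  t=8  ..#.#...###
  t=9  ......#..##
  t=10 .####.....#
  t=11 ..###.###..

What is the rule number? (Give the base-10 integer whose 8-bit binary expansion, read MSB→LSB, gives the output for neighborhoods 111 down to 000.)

193

  ###|#  b7=1 t=0,i=4
  ##.|#  b6=1 t=0,i=6
  #.#|.  b5=0 t=0,i=2
  #..|.  b4=0 t=0,i=9
  .##|.  b3=0 t=0,i=3
  .#.|.  b2=0 t=0,i=1
  ..#|.  b1=0 t=0,i=0
  ...|#  b0=1 t=0,i=10
  bits 11000001 = 193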